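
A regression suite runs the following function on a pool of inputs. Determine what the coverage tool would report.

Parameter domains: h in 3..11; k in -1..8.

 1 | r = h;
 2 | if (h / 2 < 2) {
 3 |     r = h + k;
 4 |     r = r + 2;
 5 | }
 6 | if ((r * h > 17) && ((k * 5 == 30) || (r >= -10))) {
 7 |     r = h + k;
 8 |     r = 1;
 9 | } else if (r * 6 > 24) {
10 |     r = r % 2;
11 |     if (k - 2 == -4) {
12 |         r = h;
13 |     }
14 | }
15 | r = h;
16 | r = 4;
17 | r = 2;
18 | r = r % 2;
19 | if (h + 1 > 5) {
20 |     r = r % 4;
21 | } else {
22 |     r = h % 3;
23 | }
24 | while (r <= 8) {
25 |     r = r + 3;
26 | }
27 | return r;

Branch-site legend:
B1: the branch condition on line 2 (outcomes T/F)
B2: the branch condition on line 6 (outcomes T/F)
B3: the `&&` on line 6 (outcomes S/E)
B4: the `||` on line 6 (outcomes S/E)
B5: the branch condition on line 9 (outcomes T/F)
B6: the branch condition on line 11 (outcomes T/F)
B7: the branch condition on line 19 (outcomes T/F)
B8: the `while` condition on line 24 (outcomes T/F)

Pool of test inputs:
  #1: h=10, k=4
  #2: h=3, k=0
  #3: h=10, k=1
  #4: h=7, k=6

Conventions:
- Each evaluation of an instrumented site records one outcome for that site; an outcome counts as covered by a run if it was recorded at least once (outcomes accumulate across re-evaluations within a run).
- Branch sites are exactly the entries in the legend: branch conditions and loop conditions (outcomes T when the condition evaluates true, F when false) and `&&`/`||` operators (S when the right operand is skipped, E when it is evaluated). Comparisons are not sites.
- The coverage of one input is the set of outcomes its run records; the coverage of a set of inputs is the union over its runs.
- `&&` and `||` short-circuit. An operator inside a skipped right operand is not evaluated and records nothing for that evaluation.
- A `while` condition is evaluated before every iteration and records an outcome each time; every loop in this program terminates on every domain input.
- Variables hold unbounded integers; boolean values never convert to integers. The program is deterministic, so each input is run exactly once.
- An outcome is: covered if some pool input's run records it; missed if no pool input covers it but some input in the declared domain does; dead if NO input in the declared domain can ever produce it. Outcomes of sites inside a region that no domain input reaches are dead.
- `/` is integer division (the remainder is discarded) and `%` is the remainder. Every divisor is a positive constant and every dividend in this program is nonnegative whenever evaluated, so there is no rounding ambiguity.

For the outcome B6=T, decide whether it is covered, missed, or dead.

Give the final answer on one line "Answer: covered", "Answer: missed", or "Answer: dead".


no pool input records B6=T
checking all 90 inputs in the declared domain: B6=T is never recorded -> dead
Answer: dead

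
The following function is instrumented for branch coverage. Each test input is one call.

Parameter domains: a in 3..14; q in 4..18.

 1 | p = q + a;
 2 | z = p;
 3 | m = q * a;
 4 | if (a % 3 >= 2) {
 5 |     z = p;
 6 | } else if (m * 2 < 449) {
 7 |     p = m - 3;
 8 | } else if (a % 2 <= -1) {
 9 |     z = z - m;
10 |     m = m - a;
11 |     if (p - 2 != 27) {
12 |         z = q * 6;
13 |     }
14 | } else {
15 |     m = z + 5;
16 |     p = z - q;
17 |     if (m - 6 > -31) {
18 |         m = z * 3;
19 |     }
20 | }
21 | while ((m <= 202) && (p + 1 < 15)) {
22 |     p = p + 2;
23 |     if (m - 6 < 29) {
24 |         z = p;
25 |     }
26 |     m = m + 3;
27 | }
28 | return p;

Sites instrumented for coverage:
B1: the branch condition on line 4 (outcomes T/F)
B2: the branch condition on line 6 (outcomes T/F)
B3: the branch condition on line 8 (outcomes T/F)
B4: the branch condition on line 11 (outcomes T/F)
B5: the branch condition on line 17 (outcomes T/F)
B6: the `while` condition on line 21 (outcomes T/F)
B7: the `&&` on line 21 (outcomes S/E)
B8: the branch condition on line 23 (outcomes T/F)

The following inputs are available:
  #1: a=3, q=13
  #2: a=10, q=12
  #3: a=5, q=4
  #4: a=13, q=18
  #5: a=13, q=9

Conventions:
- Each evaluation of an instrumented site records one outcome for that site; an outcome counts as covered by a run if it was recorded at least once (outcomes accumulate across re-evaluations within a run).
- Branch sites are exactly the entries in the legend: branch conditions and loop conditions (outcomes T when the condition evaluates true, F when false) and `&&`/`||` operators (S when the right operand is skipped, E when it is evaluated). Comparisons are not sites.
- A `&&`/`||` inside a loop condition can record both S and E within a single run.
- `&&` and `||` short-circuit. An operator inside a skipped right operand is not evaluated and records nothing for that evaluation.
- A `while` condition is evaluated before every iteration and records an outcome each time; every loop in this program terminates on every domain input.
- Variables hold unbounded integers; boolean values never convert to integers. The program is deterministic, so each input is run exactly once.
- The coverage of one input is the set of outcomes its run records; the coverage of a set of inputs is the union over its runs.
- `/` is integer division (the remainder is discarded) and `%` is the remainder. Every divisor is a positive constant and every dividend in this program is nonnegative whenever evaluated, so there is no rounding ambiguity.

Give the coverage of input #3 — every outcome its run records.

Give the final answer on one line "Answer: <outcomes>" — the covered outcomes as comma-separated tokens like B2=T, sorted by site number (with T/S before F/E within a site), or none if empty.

Running input #3 (a=5, q=4), event by event:
  B1->T, B7->E, B6->T, B8->T, B7->E, B6->T, B8->T, B7->E, B6->T, B8->T
  B7->E, B6->F
deduplicating events, the covered set is: B1=T, B6=T, B6=F, B7=E, B8=T

Answer: B1=T, B6=T, B6=F, B7=E, B8=T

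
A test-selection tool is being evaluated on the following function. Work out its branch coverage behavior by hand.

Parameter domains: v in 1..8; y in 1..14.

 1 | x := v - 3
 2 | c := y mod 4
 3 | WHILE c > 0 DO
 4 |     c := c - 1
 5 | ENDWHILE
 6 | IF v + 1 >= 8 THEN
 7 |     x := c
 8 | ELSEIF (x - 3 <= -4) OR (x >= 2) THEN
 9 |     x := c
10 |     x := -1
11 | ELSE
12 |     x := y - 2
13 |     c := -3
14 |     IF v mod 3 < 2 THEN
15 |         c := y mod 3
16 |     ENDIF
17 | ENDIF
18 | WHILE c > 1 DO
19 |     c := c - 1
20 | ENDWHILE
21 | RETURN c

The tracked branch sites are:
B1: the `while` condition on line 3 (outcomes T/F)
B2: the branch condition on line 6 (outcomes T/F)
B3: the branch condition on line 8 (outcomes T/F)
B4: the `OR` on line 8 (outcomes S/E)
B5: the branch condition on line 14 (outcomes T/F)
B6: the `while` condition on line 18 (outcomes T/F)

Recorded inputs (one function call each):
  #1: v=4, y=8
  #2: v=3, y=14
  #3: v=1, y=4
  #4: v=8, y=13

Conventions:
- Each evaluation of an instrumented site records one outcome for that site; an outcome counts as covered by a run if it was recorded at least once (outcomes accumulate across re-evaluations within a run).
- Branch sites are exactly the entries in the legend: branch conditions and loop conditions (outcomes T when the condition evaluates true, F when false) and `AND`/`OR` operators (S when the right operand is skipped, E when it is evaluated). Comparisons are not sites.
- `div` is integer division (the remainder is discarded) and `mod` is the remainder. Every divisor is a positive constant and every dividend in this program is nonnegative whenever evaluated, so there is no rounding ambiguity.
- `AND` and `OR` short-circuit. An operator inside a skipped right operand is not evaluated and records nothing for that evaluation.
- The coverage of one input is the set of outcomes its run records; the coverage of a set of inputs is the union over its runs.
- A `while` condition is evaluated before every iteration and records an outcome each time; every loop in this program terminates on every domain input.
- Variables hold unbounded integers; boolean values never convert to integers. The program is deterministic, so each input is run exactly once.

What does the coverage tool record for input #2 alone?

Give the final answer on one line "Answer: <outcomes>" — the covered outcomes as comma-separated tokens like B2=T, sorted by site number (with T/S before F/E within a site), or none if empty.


Simulating input #2 (v=3, y=14) step by step:
  B1->T, B1->T, B1->F, B2->F, B4->E, B3->F, B5->T, B6->T, B6->F
distinct outcomes covered: B1=T, B1=F, B2=F, B3=F, B4=E, B5=T, B6=T, B6=F
Answer: B1=T, B1=F, B2=F, B3=F, B4=E, B5=T, B6=T, B6=F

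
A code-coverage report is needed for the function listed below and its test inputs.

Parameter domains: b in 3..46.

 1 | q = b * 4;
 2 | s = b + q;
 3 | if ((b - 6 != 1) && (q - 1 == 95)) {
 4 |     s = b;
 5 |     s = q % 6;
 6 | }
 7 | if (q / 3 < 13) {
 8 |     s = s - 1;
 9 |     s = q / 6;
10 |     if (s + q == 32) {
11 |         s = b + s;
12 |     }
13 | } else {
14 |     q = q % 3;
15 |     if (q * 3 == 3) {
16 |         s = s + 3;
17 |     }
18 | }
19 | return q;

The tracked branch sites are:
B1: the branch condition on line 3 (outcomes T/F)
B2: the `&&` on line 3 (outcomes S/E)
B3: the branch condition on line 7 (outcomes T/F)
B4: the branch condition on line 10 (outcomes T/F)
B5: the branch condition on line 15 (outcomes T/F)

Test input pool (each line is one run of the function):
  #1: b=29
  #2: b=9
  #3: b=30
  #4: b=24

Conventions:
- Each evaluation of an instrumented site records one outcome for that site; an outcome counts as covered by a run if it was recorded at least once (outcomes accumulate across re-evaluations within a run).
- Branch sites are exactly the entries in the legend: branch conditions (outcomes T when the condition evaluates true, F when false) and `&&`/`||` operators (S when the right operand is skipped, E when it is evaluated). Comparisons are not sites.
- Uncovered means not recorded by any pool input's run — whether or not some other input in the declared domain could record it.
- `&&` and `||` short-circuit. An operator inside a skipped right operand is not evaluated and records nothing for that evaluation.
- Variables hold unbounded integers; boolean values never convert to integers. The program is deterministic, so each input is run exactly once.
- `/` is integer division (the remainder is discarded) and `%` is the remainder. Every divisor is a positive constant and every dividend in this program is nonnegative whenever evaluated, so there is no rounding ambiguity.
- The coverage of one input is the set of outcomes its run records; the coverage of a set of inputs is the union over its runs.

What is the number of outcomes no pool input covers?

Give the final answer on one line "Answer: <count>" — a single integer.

input #1, b=29: events B2->E, B1->F, B3->F, B5->F; outcomes B1=F, B2=E, B3=F, B5=F
input #2, b=9: events B2->E, B1->F, B3->T, B4->F; outcomes B1=F, B2=E, B3=T, B4=F
input #3, b=30: events B2->E, B1->F, B3->F, B5->F; outcomes B1=F, B2=E, B3=F, B5=F
input #4, b=24: events B2->E, B1->T, B3->F, B5->F; outcomes B1=T, B2=E, B3=F, B5=F
union over the pool: B1=T, B1=F, B2=E, B3=T, B3=F, B4=F, B5=F
uncovered (3 of 10): B2=S, B4=T, B5=T

Answer: 3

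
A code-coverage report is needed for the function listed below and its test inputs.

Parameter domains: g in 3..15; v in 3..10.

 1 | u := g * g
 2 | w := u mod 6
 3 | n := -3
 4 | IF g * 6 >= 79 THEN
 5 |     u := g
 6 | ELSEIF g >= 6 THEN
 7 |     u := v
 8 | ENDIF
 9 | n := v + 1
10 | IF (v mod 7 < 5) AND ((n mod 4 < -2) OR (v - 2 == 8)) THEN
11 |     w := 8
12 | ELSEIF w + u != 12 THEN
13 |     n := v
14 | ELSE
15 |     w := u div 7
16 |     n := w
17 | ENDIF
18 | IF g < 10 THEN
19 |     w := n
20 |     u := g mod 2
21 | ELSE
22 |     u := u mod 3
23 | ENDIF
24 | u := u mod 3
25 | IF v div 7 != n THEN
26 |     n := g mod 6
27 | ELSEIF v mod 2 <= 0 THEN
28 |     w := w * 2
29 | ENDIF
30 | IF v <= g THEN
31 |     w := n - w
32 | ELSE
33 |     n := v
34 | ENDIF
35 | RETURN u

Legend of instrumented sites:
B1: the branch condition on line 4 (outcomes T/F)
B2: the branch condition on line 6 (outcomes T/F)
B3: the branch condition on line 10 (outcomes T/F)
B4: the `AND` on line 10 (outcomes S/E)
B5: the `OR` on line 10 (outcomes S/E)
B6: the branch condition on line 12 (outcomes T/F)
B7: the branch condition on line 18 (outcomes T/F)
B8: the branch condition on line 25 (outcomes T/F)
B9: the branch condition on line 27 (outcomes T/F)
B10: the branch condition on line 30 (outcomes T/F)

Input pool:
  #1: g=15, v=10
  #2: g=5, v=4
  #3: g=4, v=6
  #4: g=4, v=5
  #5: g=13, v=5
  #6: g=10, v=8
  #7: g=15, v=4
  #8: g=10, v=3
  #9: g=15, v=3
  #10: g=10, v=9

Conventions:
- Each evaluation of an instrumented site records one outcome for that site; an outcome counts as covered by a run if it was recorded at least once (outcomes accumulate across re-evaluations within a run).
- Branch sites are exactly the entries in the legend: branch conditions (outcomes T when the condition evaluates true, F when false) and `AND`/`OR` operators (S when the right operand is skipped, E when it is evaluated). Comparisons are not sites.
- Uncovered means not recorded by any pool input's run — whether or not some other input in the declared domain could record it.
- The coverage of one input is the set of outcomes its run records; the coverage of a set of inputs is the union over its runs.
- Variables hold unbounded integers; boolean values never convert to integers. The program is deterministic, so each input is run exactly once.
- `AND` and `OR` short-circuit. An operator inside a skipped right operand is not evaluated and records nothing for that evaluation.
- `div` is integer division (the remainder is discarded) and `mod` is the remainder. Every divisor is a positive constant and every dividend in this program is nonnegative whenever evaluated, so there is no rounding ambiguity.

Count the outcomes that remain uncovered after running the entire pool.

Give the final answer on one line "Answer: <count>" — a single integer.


input #1 (g=15, v=10): covers B1=T, B3=T, B4=E, B5=E, B7=F, B8=T, B10=T
input #2 (g=5, v=4): covers B1=F, B2=F, B3=F, B4=E, B5=E, B6=T, B7=T, B8=T, B10=T
input #3 (g=4, v=6): covers B1=F, B2=F, B3=F, B4=S, B6=T, B7=T, B8=T, B10=F
input #4 (g=4, v=5): covers B1=F, B2=F, B3=F, B4=S, B6=T, B7=T, B8=T, B10=F
input #5 (g=13, v=5): covers B1=F, B2=T, B3=F, B4=S, B6=T, B7=F, B8=T, B10=T
input #6 (g=10, v=8): covers B1=F, B2=T, B3=F, B4=E, B5=E, B6=F, B7=F, B8=F, B9=T, B10=T
input #7 (g=15, v=4): covers B1=T, B3=F, B4=E, B5=E, B6=T, B7=F, B8=T, B10=T
input #8 (g=10, v=3): covers B1=F, B2=T, B3=F, B4=E, B5=E, B6=T, B7=F, B8=T, B10=T
input #9 (g=15, v=3): covers B1=T, B3=F, B4=E, B5=E, B6=T, B7=F, B8=T, B10=T
input #10 (g=10, v=9): covers B1=F, B2=T, B3=F, B4=E, B5=E, B6=T, B7=F, B8=T, B10=T
union over the pool: B1=T, B1=F, B2=T, B2=F, B3=T, B3=F, B4=S, B4=E, B5=E, B6=T, B6=F, B7=T, B7=F, B8=T, B8=F, B9=T, B10=T, B10=F
uncovered (2 of 20): B5=S, B9=F
Answer: 2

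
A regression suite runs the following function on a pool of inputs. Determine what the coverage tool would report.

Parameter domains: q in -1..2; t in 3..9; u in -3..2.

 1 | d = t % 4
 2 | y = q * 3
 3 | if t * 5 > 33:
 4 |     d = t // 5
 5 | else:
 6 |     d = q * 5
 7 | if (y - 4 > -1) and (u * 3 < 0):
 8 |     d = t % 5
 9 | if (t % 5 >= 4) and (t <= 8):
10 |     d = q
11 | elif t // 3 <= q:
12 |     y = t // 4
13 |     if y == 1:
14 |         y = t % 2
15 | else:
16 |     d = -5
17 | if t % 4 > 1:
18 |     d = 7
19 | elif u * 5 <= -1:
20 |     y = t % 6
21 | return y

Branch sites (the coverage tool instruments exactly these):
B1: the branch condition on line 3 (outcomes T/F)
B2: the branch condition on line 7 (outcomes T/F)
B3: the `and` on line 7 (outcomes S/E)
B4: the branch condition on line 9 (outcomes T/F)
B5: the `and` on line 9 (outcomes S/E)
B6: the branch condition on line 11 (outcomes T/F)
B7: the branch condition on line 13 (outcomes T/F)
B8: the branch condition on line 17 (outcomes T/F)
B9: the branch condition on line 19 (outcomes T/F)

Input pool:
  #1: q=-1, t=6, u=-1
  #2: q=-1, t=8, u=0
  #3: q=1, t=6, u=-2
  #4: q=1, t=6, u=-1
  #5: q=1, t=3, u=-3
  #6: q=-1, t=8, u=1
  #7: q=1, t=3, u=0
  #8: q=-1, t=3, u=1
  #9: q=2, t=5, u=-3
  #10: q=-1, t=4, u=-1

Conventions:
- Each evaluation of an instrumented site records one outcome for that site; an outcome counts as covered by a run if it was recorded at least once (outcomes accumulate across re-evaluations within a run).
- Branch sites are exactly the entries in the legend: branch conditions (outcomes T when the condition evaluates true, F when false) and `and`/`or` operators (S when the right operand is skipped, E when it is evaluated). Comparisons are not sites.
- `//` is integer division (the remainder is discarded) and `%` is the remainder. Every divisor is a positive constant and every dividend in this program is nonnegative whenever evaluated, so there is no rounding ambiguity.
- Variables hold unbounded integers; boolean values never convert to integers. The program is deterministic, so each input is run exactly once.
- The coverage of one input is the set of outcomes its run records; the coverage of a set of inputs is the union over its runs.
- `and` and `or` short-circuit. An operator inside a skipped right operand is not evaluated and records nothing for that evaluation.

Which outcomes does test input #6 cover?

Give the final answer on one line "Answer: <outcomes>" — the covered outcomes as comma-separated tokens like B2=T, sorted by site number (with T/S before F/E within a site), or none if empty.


Simulating input #6 (q=-1, t=8, u=1) step by step:
  B1->T, B3->S, B2->F, B5->S, B4->F, B6->F, B8->F, B9->F
deduplicating events, the covered set is: B1=T, B2=F, B3=S, B4=F, B5=S, B6=F, B8=F, B9=F
Answer: B1=T, B2=F, B3=S, B4=F, B5=S, B6=F, B8=F, B9=F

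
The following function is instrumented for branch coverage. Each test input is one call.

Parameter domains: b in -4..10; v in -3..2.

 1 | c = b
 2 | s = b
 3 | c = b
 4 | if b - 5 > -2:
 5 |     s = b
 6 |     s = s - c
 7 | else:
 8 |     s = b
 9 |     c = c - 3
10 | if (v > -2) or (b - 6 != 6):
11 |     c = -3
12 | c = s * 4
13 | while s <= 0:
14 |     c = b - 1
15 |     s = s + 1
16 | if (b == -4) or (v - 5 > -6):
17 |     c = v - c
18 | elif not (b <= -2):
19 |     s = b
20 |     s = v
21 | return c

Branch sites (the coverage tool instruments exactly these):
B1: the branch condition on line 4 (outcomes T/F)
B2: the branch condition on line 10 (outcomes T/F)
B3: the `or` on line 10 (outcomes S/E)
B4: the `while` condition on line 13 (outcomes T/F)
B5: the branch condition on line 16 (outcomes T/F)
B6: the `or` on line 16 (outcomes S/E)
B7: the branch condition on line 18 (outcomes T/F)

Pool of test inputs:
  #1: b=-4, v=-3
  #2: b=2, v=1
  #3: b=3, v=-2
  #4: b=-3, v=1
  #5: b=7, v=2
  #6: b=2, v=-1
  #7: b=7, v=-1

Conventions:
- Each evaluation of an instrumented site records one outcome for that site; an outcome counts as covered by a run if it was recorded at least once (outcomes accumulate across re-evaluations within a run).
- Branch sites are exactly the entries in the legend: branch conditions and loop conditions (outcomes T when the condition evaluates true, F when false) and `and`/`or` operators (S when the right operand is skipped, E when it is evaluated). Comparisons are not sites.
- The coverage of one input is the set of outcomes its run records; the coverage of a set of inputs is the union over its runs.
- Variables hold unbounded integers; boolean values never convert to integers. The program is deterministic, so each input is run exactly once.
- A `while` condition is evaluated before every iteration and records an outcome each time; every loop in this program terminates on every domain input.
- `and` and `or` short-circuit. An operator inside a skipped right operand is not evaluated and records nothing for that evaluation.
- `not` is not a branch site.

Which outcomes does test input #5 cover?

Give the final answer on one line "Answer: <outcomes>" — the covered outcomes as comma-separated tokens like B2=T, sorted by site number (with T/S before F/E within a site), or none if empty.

Simulating input #5 (b=7, v=2) step by step:
  B1->T, B3->S, B2->T, B4->T, B4->F, B6->E, B5->T
collecting distinct outcomes: B1=T, B2=T, B3=S, B4=T, B4=F, B5=T, B6=E

Answer: B1=T, B2=T, B3=S, B4=T, B4=F, B5=T, B6=E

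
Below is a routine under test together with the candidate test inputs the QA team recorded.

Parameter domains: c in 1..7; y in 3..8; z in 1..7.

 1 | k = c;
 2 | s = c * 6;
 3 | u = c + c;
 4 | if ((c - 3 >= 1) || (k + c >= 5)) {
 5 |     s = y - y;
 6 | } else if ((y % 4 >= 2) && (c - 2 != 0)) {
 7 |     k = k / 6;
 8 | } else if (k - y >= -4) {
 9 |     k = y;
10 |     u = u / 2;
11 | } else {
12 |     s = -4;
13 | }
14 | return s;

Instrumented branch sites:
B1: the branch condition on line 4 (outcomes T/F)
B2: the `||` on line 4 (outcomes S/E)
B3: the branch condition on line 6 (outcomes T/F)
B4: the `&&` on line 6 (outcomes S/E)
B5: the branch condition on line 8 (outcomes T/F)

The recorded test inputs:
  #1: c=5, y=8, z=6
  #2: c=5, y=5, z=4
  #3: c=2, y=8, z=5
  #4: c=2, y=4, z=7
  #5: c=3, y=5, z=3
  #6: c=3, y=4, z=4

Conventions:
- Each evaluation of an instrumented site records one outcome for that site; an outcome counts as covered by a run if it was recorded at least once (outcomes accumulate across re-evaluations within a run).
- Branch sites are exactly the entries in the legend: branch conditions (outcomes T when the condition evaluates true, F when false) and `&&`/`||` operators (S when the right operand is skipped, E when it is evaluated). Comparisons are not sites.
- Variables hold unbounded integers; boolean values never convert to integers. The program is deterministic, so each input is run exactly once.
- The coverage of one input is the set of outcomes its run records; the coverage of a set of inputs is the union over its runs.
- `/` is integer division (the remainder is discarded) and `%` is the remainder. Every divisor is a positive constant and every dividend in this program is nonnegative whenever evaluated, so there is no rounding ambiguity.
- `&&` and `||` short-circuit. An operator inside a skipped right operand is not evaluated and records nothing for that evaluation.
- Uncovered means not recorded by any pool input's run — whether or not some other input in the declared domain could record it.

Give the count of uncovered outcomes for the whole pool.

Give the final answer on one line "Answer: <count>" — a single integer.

input #1, c=5, y=8, z=6: events B2->S, B1->T; outcomes B1=T, B2=S
input #2, c=5, y=5, z=4: events B2->S, B1->T; outcomes B1=T, B2=S
input #3, c=2, y=8, z=5: events B2->E, B1->F, B4->S, B3->F, B5->F; outcomes B1=F, B2=E, B3=F, B4=S, B5=F
input #4, c=2, y=4, z=7: events B2->E, B1->F, B4->S, B3->F, B5->T; outcomes B1=F, B2=E, B3=F, B4=S, B5=T
input #5, c=3, y=5, z=3: events B2->E, B1->T; outcomes B1=T, B2=E
input #6, c=3, y=4, z=4: events B2->E, B1->T; outcomes B1=T, B2=E
union over the pool: B1=T, B1=F, B2=S, B2=E, B3=F, B4=S, B5=T, B5=F
uncovered (2 of 10): B3=T, B4=E

Answer: 2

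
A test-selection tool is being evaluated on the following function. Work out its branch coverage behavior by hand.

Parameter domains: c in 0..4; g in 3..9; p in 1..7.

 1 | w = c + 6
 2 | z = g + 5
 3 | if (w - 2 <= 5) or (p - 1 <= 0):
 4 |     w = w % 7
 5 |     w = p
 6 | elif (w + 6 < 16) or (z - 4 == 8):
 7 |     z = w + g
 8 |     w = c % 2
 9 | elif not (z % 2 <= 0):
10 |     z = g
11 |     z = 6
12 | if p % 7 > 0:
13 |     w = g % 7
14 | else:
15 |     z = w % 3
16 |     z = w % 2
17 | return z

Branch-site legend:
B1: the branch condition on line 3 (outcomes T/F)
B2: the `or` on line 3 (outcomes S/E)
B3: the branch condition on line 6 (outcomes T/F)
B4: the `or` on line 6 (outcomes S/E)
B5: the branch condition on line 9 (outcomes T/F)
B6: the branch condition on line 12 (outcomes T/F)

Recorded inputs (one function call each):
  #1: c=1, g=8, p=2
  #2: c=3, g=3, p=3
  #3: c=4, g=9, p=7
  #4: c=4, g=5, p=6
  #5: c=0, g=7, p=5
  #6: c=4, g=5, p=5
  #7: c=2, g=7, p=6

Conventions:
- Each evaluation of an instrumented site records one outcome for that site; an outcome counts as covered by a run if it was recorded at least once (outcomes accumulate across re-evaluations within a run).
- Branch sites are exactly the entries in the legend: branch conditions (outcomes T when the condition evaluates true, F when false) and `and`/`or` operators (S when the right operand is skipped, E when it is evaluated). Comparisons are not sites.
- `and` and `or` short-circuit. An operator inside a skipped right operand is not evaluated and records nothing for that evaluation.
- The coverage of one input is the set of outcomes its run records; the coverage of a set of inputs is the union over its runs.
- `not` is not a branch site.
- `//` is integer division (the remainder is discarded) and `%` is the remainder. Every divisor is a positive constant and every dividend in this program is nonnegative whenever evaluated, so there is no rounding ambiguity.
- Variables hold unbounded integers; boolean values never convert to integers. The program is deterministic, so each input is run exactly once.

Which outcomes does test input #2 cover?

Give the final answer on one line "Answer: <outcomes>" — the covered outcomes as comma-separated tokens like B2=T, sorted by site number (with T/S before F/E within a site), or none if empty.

Event log for input #2 (c=3, g=3, p=3):
  B2->E, B1->F, B4->S, B3->T, B6->T
distinct outcomes covered: B1=F, B2=E, B3=T, B4=S, B6=T

Answer: B1=F, B2=E, B3=T, B4=S, B6=T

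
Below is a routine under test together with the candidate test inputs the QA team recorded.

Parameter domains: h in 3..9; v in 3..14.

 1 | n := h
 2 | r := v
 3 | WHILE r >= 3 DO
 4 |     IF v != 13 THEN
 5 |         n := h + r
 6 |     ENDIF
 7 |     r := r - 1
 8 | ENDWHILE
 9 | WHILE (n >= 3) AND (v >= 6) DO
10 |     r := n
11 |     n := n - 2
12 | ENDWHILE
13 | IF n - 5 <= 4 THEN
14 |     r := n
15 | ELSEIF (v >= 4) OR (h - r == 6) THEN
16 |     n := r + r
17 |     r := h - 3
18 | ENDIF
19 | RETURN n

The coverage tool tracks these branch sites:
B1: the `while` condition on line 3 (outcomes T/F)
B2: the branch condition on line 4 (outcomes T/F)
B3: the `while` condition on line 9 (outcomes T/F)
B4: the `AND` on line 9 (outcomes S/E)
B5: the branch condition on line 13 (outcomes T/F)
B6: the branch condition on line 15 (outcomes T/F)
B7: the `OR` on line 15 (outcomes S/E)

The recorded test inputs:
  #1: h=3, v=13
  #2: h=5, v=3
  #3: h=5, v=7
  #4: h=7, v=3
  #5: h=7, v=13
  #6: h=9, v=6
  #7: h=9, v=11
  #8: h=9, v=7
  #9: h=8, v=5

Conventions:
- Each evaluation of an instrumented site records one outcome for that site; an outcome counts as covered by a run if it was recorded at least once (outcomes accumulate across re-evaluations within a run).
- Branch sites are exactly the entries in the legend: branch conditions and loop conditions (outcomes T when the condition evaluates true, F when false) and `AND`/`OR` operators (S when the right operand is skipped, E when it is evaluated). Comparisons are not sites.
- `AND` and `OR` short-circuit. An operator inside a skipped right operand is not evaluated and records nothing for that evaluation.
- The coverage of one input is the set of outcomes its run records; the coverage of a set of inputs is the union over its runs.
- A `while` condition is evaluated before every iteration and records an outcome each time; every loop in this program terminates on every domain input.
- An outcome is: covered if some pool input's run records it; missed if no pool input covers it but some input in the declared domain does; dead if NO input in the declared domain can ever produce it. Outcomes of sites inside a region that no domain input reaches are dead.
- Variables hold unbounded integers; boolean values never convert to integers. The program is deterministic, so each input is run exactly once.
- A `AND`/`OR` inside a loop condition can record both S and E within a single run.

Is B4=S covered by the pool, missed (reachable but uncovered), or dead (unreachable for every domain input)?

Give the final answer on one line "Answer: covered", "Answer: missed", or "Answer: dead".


B4=S is recorded by pool input(s) 1, 3, 5, 6, 7, 8 -> covered
Answer: covered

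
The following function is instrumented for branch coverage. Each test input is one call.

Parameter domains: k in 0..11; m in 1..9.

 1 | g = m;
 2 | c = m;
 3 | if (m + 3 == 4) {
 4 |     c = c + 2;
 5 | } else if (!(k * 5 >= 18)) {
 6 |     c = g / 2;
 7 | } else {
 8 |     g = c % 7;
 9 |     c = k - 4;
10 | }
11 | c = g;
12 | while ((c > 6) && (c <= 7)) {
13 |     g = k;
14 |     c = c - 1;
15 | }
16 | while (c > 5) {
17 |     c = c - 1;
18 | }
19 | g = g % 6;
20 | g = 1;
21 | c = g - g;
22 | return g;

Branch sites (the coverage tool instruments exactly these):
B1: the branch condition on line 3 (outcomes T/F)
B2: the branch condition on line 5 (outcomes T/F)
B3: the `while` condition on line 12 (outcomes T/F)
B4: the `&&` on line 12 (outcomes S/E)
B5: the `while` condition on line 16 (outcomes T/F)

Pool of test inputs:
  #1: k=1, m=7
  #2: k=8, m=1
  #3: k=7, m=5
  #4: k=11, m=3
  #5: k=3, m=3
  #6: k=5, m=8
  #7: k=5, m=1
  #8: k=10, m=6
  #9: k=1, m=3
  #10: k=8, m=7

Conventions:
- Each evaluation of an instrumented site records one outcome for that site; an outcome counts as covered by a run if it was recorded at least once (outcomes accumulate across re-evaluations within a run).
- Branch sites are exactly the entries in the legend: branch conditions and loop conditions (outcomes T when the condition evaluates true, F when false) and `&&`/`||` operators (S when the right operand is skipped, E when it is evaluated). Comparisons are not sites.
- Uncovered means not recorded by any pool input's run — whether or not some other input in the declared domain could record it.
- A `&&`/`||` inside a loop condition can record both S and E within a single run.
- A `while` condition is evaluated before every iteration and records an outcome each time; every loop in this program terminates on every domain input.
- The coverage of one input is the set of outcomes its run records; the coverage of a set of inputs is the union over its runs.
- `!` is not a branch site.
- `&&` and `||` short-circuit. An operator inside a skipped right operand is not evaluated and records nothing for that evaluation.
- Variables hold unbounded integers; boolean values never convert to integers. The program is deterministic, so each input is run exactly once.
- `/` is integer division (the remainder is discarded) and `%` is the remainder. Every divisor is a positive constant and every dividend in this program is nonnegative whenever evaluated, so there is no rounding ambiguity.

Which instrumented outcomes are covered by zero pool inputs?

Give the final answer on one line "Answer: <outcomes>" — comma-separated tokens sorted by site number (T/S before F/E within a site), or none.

input #1 (k=1, m=7): events B1->F, B2->T, B4->E, B3->T, B4->S, B3->F, B5->T, B5->F; covers B1=F, B2=T, B3=T, B3=F, B4=S, B4=E, B5=T, B5=F
input #2 (k=8, m=1): events B1->T, B4->S, B3->F, B5->F; covers B1=T, B3=F, B4=S, B5=F
input #3 (k=7, m=5): events B1->F, B2->F, B4->S, B3->F, B5->F; covers B1=F, B2=F, B3=F, B4=S, B5=F
input #4 (k=11, m=3): events B1->F, B2->F, B4->S, B3->F, B5->F; covers B1=F, B2=F, B3=F, B4=S, B5=F
input #5 (k=3, m=3): events B1->F, B2->T, B4->S, B3->F, B5->F; covers B1=F, B2=T, B3=F, B4=S, B5=F
input #6 (k=5, m=8): events B1->F, B2->F, B4->S, B3->F, B5->F; covers B1=F, B2=F, B3=F, B4=S, B5=F
input #7 (k=5, m=1): events B1->T, B4->S, B3->F, B5->F; covers B1=T, B3=F, B4=S, B5=F
input #8 (k=10, m=6): events B1->F, B2->F, B4->S, B3->F, B5->T, B5->F; covers B1=F, B2=F, B3=F, B4=S, B5=T, B5=F
input #9 (k=1, m=3): events B1->F, B2->T, B4->S, B3->F, B5->F; covers B1=F, B2=T, B3=F, B4=S, B5=F
input #10 (k=8, m=7): events B1->F, B2->F, B4->S, B3->F, B5->F; covers B1=F, B2=F, B3=F, B4=S, B5=F
union over the pool: B1=T, B1=F, B2=T, B2=F, B3=T, B3=F, B4=S, B4=E, B5=T, B5=F
uncovered (0 of 10): none

Answer: none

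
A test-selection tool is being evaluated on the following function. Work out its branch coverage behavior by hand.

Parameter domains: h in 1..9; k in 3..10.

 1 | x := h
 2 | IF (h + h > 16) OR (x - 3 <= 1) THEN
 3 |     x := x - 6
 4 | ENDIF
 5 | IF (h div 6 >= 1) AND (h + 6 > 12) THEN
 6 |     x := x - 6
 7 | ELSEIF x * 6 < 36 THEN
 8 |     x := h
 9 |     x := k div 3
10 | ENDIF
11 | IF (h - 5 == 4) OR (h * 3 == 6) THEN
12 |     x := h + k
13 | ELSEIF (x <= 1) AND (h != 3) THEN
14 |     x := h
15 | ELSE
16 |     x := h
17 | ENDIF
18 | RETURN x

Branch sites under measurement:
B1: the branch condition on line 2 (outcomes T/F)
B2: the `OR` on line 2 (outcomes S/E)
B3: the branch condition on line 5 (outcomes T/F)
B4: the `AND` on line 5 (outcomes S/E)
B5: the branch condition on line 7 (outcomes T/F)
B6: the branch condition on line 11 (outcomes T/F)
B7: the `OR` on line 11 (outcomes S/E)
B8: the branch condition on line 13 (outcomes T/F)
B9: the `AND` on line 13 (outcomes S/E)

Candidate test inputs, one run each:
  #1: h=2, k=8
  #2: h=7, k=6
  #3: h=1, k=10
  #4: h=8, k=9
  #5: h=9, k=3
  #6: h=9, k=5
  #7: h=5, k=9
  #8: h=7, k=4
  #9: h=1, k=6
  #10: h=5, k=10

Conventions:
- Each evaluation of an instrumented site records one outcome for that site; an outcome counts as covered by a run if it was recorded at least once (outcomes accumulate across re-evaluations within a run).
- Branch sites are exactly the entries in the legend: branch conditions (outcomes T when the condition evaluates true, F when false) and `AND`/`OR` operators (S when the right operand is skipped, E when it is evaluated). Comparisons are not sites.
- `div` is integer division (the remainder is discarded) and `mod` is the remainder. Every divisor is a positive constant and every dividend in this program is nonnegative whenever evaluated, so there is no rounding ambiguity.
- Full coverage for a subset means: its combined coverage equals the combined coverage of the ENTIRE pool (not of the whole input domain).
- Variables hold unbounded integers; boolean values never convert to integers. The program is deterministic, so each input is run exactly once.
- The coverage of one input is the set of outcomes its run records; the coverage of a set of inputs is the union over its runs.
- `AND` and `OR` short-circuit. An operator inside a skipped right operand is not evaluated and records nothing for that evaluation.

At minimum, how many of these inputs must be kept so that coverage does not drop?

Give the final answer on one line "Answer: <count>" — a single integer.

input #1, h=2, k=8: events B2->E, B1->T, B4->S, B3->F, B5->T, B7->E, B6->T; outcomes B1=T, B2=E, B3=F, B4=S, B5=T, B6=T, B7=E
input #2, h=7, k=6: events B2->E, B1->F, B4->E, B3->T, B7->E, B6->F, B9->E, B8->T; outcomes B1=F, B2=E, B3=T, B4=E, B6=F, B7=E, B8=T, B9=E
input #3, h=1, k=10: events B2->E, B1->T, B4->S, B3->F, B5->T, B7->E, B6->F, B9->S, B8->F; outcomes B1=T, B2=E, B3=F, B4=S, B5=T, B6=F, B7=E, B8=F, B9=S
input #4, h=8, k=9: events B2->E, B1->F, B4->E, B3->T, B7->E, B6->F, B9->S, B8->F; outcomes B1=F, B2=E, B3=T, B4=E, B6=F, B7=E, B8=F, B9=S
input #5, h=9, k=3: events B2->S, B1->T, B4->E, B3->T, B7->S, B6->T; outcomes B1=T, B2=S, B3=T, B4=E, B6=T, B7=S
input #6, h=9, k=5: events B2->S, B1->T, B4->E, B3->T, B7->S, B6->T; outcomes B1=T, B2=S, B3=T, B4=E, B6=T, B7=S
input #7, h=5, k=9: events B2->E, B1->F, B4->S, B3->F, B5->T, B7->E, B6->F, B9->S, B8->F; outcomes B1=F, B2=E, B3=F, B4=S, B5=T, B6=F, B7=E, B8=F, B9=S
input #8, h=7, k=4: events B2->E, B1->F, B4->E, B3->T, B7->E, B6->F, B9->E, B8->T; outcomes B1=F, B2=E, B3=T, B4=E, B6=F, B7=E, B8=T, B9=E
input #9, h=1, k=6: events B2->E, B1->T, B4->S, B3->F, B5->T, B7->E, B6->F, B9->S, B8->F; outcomes B1=T, B2=E, B3=F, B4=S, B5=T, B6=F, B7=E, B8=F, B9=S
input #10, h=5, k=10: events B2->E, B1->F, B4->S, B3->F, B5->T, B7->E, B6->F, B9->S, B8->F; outcomes B1=F, B2=E, B3=F, B4=S, B5=T, B6=F, B7=E, B8=F, B9=S
pool-wide coverage (17 outcomes): B1=T, B1=F, B2=S, B2=E, B3=T, B3=F, B4=S, B4=E, B5=T, B6=T, B6=F, B7=S, B7=E, B8=T, B8=F, B9=S, B9=E
size 1 is not enough: best union over all size-1 subsets is 9/17
size 2 is not enough: best union over all size-2 subsets is 15/17
inputs {2, 3, 5} (size 3) cover everything; no size-3 subset with a lexicographically smaller index list covers all 17

Answer: 3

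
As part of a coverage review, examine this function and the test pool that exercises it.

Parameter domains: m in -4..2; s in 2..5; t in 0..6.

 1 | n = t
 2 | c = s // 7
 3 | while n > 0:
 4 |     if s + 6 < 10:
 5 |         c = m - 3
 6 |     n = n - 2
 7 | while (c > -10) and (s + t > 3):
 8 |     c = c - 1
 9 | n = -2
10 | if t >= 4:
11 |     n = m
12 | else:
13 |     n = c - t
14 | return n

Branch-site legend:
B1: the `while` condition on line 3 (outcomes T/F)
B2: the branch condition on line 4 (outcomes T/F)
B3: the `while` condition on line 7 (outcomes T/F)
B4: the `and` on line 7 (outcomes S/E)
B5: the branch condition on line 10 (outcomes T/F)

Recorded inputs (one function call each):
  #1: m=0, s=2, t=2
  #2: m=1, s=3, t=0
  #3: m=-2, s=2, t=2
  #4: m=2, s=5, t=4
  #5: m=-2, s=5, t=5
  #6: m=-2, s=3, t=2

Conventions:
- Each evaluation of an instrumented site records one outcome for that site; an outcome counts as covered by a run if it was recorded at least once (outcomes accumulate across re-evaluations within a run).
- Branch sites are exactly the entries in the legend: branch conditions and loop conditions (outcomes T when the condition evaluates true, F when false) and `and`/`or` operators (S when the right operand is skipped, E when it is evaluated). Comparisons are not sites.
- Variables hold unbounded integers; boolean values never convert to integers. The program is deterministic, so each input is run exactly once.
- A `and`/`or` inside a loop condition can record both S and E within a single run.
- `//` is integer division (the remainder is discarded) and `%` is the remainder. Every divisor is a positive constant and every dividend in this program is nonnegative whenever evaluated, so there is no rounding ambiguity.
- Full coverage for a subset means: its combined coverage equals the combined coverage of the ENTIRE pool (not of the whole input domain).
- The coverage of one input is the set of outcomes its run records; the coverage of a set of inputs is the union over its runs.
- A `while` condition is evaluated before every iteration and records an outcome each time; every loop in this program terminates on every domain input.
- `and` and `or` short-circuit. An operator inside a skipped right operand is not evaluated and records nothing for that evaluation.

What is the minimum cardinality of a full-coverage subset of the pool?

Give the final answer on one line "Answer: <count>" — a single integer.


input #1, m=0, s=2, t=2: events B1->T, B2->T, B1->F, B4->E, B3->T, B4->E, B3->T, B4->E, B3->T, B4->E, B3->T, B4->E, B3->T, B4->E, ...; outcomes B1=T, B1=F, B2=T, B3=T, B3=F, B4=S, B4=E, B5=F
input #2, m=1, s=3, t=0: events B1->F, B4->E, B3->F, B5->F; outcomes B1=F, B3=F, B4=E, B5=F
input #3, m=-2, s=2, t=2: events B1->T, B2->T, B1->F, B4->E, B3->T, B4->E, B3->T, B4->E, B3->T, B4->E, B3->T, B4->E, B3->T, B4->S, ...; outcomes B1=T, B1=F, B2=T, B3=T, B3=F, B4=S, B4=E, B5=F
input #4, m=2, s=5, t=4: events B1->T, B2->F, B1->T, B2->F, B1->F, B4->E, B3->T, B4->E, B3->T, B4->E, B3->T, B4->E, B3->T, B4->E, ...; outcomes B1=T, B1=F, B2=F, B3=T, B3=F, B4=S, B4=E, B5=T
input #5, m=-2, s=5, t=5: events B1->T, B2->F, B1->T, B2->F, B1->T, B2->F, B1->F, B4->E, B3->T, B4->E, B3->T, B4->E, B3->T, B4->E, ...; outcomes B1=T, B1=F, B2=F, B3=T, B3=F, B4=S, B4=E, B5=T
input #6, m=-2, s=3, t=2: events B1->T, B2->T, B1->F, B4->E, B3->T, B4->E, B3->T, B4->E, B3->T, B4->E, B3->T, B4->E, B3->T, B4->S, ...; outcomes B1=T, B1=F, B2=T, B3=T, B3=F, B4=S, B4=E, B5=F
pool-wide coverage (10 outcomes): B1=T, B1=F, B2=T, B2=F, B3=T, B3=F, B4=S, B4=E, B5=T, B5=F
size 1 is not enough: best union over all size-1 subsets is 8/10
the canonical winner is {1, 4}: size 2, full 10-outcome coverage, earliest index list among size-2 covers
Answer: 2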